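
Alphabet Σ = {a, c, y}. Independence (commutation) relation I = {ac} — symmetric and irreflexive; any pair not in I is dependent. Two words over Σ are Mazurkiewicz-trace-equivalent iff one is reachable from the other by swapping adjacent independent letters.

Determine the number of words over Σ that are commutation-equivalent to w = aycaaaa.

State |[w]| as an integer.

5

#0=a has no predecessor
#1=y depends on [0:a]
#2=c depends on [1:y]
#3=a depends on [1:y]
#4=a depends on [3:a]
#5=a depends on [4:a]
#6=a depends on [5:a]
sources: [0:a]
N(rest) = Σ N(rest − s) over sources s of rest; N(one piece) = 1:
  size 1 → [2]=1  [6]=1
  size 2 → [2,6]=2  [5,6]=1
  size 3 → [2,5,6]=3  [4,5,6]=1
  size 4 → [2,4,5,6]=4  [3,4,5,6]=1
  size 5 → [2,3,4,5,6]=5
  first=0(a) contributes 5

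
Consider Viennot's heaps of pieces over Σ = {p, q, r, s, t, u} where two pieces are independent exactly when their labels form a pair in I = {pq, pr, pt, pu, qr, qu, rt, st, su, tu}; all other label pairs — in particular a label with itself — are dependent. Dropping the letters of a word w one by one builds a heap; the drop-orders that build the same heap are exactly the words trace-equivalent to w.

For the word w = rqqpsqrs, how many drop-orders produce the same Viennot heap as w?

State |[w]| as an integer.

24

piece 0:r — minimal
piece 1:q — minimal
piece 2:q rests on {1:q}
piece 3:p — minimal
piece 4:s rests on {0:r, 2:q, 3:p}
piece 5:q rests on {4:s}
piece 6:r rests on {4:s}
piece 7:s rests on {5:q, 6:r}
minimal pieces: {0:r, 1:q, 3:p}
ways to finish when only these pieces remain (= sum over removing one remaining piece with nothing left below it):
  1 left: {7}→1
  2 left: {5,7}→1  {6,7}→1
  3 left: {5,6,7}→2
  4 left: {4,5,6,7}→2
  5 left: {0,4,5,6,7}→2  {2,4,5,6,7}→2  {3,4,5,6,7}→2
  6 left: {0,2,4,5,6,7}→4  {0,3,4,5,6,7}→4  {1,2,4,5,6,7}→2  {2,3,4,5,6,7}→4
  placing 0:r first → 6 extensions
  placing 1:q first → 12 extensions
  placing 3:p first → 6 extensions
total linear extensions = 24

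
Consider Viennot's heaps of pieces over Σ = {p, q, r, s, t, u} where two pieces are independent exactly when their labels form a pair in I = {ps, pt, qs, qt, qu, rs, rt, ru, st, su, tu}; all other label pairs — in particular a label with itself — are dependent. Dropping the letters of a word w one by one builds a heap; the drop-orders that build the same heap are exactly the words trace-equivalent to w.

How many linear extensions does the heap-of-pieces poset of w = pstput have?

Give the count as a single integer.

piece 0:p — minimal
piece 1:s — minimal
piece 2:t — minimal
piece 3:p rests on {0:p}
piece 4:u rests on {3:p}
piece 5:t rests on {2:t}
minimal pieces: {0:p, 1:s, 2:t}
ways to finish when only these pieces remain (= sum over removing one remaining piece with nothing left below it):
  1 left: {1}→1  {4}→1  {5}→1
  2 left: {1,4}→2  {1,5}→2  {2,5}→1  {3,4}→1  {4,5}→2
  3 left: {0,3,4}→1  {1,2,5}→3  {1,3,4}→3  {1,4,5}→6  {2,4,5}→3  {3,4,5}→3
  4 left: {0,1,3,4}→4  {0,3,4,5}→4  {1,2,4,5}→12  {1,3,4,5}→12  {2,3,4,5}→6
  placing 0:p first → 30 extensions
  placing 1:s first → 10 extensions
  placing 2:t first → 20 extensions
total linear extensions = 60

60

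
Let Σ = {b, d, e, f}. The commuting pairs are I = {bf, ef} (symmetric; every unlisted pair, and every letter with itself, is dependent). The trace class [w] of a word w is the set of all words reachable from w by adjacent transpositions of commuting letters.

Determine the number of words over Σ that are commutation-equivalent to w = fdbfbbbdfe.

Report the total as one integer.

10

0(f) covers ∅
1(d) covers 0:f
2(b) covers 1:d
3(f) covers 1:d
4(b) covers 2:b
5(b) covers 4:b
6(b) covers 5:b
7(d) covers 3:f, 6:b
8(f) covers 7:d
9(e) covers 7:d
floor of heap: 0:f
completions by unplaced set U, small U first (add the entries for U minus each lowest piece of U):
  |U|=1: {8}:1  {9}:1
  |U|=2: {8,9}:2
  |U|=3: {7,8,9}:2
  |U|=4: {3,7,8,9}:2  {6,7,8,9}:2
  |U|=5: {3,6,7,8,9}:4  {5,6,7,8,9}:2
  |U|=6: {3,5,6,7,8,9}:6  {4,5,6,7,8,9}:2
  |U|=7: {2,4,5,6,7,8,9}:2  {3,4,5,6,7,8,9}:8
  |U|=8: {2,3,4,5,6,7,8,9}:10
  start at 0(f): 10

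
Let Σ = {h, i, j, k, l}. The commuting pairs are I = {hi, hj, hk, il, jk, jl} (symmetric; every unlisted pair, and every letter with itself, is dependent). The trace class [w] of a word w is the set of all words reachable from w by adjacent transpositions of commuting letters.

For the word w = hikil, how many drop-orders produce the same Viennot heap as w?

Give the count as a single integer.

7

piece 0:h — minimal
piece 1:i — minimal
piece 2:k rests on {1:i}
piece 3:i rests on {2:k}
piece 4:l rests on {0:h, 2:k}
minimal pieces: {0:h, 1:i}
ways to finish when only these pieces remain (= sum over removing one remaining piece with nothing left below it):
  1 left: {3}→1  {4}→1
  2 left: {0,4}→1  {3,4}→2
  3 left: {0,3,4}→3  {2,3,4}→2
  placing 0:h first → 2 extensions
  placing 1:i first → 5 extensions
total linear extensions = 7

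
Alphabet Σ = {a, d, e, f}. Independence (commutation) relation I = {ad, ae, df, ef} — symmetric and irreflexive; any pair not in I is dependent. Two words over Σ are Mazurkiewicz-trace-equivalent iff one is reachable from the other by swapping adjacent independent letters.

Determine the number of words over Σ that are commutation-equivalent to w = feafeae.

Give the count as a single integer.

35

0(f) covers ∅
1(e) covers ∅
2(a) covers 0:f
3(f) covers 2:a
4(e) covers 1:e
5(a) covers 3:f
6(e) covers 4:e
floor of heap: 0:f, 1:e
completions by unplaced set U, small U first (add the entries for U minus each lowest piece of U):
  |U|=1: {5}:1  {6}:1
  |U|=2: {3,5}:1  {4,6}:1  {5,6}:2
  |U|=3: {1,4,6}:1  {2,3,5}:1  {3,5,6}:3  {4,5,6}:3
  |U|=4: {0,2,3,5}:1  {1,4,5,6}:4  {2,3,5,6}:4  {3,4,5,6}:6
  |U|=5: {0,2,3,5,6}:5  {1,3,4,5,6}:10  {2,3,4,5,6}:10
  start at 0(f): 20
  start at 1(e): 15
sum over floor = 35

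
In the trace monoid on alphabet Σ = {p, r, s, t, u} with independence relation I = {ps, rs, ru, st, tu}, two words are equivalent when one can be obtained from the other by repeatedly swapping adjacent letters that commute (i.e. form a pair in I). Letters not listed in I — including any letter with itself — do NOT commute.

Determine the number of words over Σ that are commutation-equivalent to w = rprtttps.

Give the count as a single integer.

8

drop 0:r onto floor
drop 1:p onto {0:r}
drop 2:r onto {1:p}
drop 3:t onto {2:r}
drop 4:t onto {3:t}
drop 5:t onto {4:t}
drop 6:p onto {5:t}
drop 7:s onto floor
ground layer = {0:r, 7:s}
drop-orders for the pieces not yet dropped (sum over which currently-grounded one goes next):
  1 to go: {6} 1  {7} 1
  2 to go: {5,6} 1  {6,7} 2
  3 to go: {4,5,6} 1  {5,6,7} 3
  4 to go: {3,4,5,6} 1  {4,5,6,7} 4
  5 to go: {2,3,4,5,6} 1  {3,4,5,6,7} 5
  6 to go: {1,2,3,4,5,6} 1  {2,3,4,5,6,7} 6
  if 0:r drops first: 7 orders
  if 7:s drops first: 1 orders
heap linearizations: 8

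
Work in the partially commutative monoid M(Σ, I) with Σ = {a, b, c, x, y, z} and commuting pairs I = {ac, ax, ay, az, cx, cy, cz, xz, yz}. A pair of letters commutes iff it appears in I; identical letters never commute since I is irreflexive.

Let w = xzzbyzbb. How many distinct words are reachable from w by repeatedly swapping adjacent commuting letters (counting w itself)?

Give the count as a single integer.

#0=x has no predecessor
#1=z has no predecessor
#2=z depends on [1:z]
#3=b depends on [0:x, 2:z]
#4=y depends on [3:b]
#5=z depends on [3:b]
#6=b depends on [4:y, 5:z]
#7=b depends on [6:b]
sources: [0:x, 1:z]
N(rest) = Σ N(rest − s) over sources s of rest; N(one piece) = 1:
  size 1 → [7]=1
  size 2 → [6,7]=1
  size 3 → [4,6,7]=1  [5,6,7]=1
  size 4 → [4,5,6,7]=2
  size 5 → [3,4,5,6,7]=2
  size 6 → [0,3,4,5,6,7]=2  [2,3,4,5,6,7]=2
  first=0(x) contributes 2
  first=1(z) contributes 4
|[w]| = 6

6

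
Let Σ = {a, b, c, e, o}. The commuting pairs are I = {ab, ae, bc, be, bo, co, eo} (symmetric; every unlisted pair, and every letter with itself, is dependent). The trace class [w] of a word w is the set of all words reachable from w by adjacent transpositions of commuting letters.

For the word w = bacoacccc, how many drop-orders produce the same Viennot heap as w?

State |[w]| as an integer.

18

piece 0:b — minimal
piece 1:a — minimal
piece 2:c rests on {1:a}
piece 3:o rests on {1:a}
piece 4:a rests on {2:c, 3:o}
piece 5:c rests on {4:a}
piece 6:c rests on {5:c}
piece 7:c rests on {6:c}
piece 8:c rests on {7:c}
minimal pieces: {0:b, 1:a}
ways to finish when only these pieces remain (= sum over removing one remaining piece with nothing left below it):
  1 left: {0}→1  {8}→1
  2 left: {0,8}→2  {7,8}→1
  3 left: {0,7,8}→3  {6,7,8}→1
  4 left: {0,6,7,8}→4  {5,6,7,8}→1
  5 left: {0,5,6,7,8}→5  {4,5,6,7,8}→1
  6 left: {0,4,5,6,7,8}→6  {2,4,5,6,7,8}→1  {3,4,5,6,7,8}→1
  7 left: {0,2,4,5,6,7,8}→7  {0,3,4,5,6,7,8}→7  {2,3,4,5,6,7,8}→2
  placing 0:b first → 2 extensions
  placing 1:a first → 16 extensions
total linear extensions = 18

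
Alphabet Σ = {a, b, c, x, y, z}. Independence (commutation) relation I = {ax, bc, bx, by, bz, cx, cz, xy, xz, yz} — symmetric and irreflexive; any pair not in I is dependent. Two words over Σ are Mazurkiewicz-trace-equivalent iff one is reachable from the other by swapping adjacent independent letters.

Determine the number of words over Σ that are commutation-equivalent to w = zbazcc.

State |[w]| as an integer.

6

0(z) covers ∅
1(b) covers ∅
2(a) covers 0:z, 1:b
3(z) covers 2:a
4(c) covers 2:a
5(c) covers 4:c
floor of heap: 0:z, 1:b
completions by unplaced set U, small U first (add the entries for U minus each lowest piece of U):
  |U|=1: {3}:1  {5}:1
  |U|=2: {3,5}:2  {4,5}:1
  |U|=3: {3,4,5}:3
  |U|=4: {2,3,4,5}:3
  start at 0(z): 3
  start at 1(b): 3
sum over floor = 6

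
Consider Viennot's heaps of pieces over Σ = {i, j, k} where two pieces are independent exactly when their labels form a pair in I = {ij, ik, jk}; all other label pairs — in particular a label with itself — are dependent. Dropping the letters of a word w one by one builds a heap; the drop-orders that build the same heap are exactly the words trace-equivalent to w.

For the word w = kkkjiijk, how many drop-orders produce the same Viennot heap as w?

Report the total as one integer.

420

#0=k has no predecessor
#1=k depends on [0:k]
#2=k depends on [1:k]
#3=j has no predecessor
#4=i has no predecessor
#5=i depends on [4:i]
#6=j depends on [3:j]
#7=k depends on [2:k]
sources: [0:k, 3:j, 4:i]
N(rest) = Σ N(rest − s) over sources s of rest; N(one piece) = 1:
  size 1 → [5]=1  [6]=1  [7]=1
  size 2 → [2,7]=1  [3,6]=1  [4,5]=1  [5,6]=2  [5,7]=2  [6,7]=2
  size 3 → [1,2,7]=1  [2,5,7]=3  [2,6,7]=3  [3,5,6]=3  [3,6,7]=3  [4,5,6]=3  [4,5,7]=3  [5,6,7]=6
  size 4 → [0,1,2,7]=1  [1,2,5,7]=4  [1,2,6,7]=4  [2,3,6,7]=6  [2,4,5,7]=6  [2,5,6,7]=12  [3,4,5,6]=6  [3,5,6,7]=12  [4,5,6,7]=12
  size 5 → [0,1,2,5,7]=5  [0,1,2,6,7]=5  [1,2,3,6,7]=10  [1,2,4,5,7]=10  [1,2,5,6,7]=20  [2,3,5,6,7]=30  [2,4,5,6,7]=30  [3,4,5,6,7]=30
  size 6 → [0,1,2,3,6,7]=15  [0,1,2,4,5,7]=15  [0,1,2,5,6,7]=30  [1,2,3,5,6,7]=60  [1,2,4,5,6,7]=60  [2,3,4,5,6,7]=90
  first=0(k) contributes 210
  first=3(j) contributes 105
  first=4(i) contributes 105
|[w]| = 420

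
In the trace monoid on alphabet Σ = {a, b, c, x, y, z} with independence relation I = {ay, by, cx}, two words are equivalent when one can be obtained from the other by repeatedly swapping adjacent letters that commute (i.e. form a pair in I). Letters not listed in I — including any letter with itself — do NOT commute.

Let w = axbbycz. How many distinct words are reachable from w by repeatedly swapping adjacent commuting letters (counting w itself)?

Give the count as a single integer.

0(a) covers ∅
1(x) covers 0:a
2(b) covers 1:x
3(b) covers 2:b
4(y) covers 1:x
5(c) covers 3:b, 4:y
6(z) covers 5:c
floor of heap: 0:a
completions by unplaced set U, small U first (add the entries for U minus each lowest piece of U):
  |U|=1: {6}:1
  |U|=2: {5,6}:1
  |U|=3: {3,5,6}:1  {4,5,6}:1
  |U|=4: {2,3,5,6}:1  {3,4,5,6}:2
  |U|=5: {2,3,4,5,6}:3
  start at 0(a): 3

3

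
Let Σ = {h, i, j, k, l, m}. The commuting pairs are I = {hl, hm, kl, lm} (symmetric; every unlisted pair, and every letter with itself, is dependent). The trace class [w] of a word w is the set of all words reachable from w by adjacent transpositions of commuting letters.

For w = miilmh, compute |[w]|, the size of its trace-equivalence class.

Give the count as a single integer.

drop 0:m onto floor
drop 1:i onto {0:m}
drop 2:i onto {1:i}
drop 3:l onto {2:i}
drop 4:m onto {2:i}
drop 5:h onto {2:i}
ground layer = {0:m}
drop-orders for the pieces not yet dropped (sum over which currently-grounded one goes next):
  1 to go: {3} 1  {4} 1  {5} 1
  2 to go: {3,4} 2  {3,5} 2  {4,5} 2
  3 to go: {3,4,5} 6
  4 to go: {2,3,4,5} 6
  if 0:m drops first: 6 orders

6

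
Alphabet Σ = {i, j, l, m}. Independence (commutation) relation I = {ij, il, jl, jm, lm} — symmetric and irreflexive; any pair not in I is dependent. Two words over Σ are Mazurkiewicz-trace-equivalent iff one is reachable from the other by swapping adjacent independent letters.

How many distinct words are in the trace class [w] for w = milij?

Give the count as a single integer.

20

drop 0:m onto floor
drop 1:i onto {0:m}
drop 2:l onto floor
drop 3:i onto {1:i}
drop 4:j onto floor
ground layer = {0:m, 2:l, 4:j}
drop-orders for the pieces not yet dropped (sum over which currently-grounded one goes next):
  1 to go: {2} 1  {3} 1  {4} 1
  2 to go: {1,3} 1  {2,3} 2  {2,4} 2  {3,4} 2
  3 to go: {0,1,3} 1  {1,2,3} 3  {1,3,4} 3  {2,3,4} 6
  if 0:m drops first: 12 orders
  if 2:l drops first: 4 orders
  if 4:j drops first: 4 orders
heap linearizations: 20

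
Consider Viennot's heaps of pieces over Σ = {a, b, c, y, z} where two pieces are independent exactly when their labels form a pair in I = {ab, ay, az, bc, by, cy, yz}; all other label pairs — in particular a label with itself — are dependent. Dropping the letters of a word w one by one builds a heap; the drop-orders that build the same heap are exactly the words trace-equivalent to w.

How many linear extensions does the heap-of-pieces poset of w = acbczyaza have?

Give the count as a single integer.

0(a) covers ∅
1(c) covers 0:a
2(b) covers ∅
3(c) covers 1:c
4(z) covers 2:b, 3:c
5(y) covers ∅
6(a) covers 3:c
7(z) covers 4:z
8(a) covers 6:a
floor of heap: 0:a, 2:b, 5:y
completions by unplaced set U, small U first (add the entries for U minus each lowest piece of U):
  |U|=1: {5}:1  {7}:1  {8}:1
  |U|=2: {4,7}:1  {5,7}:2  {5,8}:2  {6,8}:1  {7,8}:2
  |U|=3: {2,4,7}:1  {4,5,7}:3  {4,7,8}:3  {5,6,8}:3  {5,7,8}:6  {6,7,8}:3
  |U|=4: {2,4,5,7}:4  {2,4,7,8}:4  {4,5,7,8}:12  {4,6,7,8}:6  {5,6,7,8}:12
  |U|=5: {2,4,5,7,8}:20  {2,4,6,7,8}:10  {3,4,6,7,8}:6  {4,5,6,7,8}:30
  |U|=6: {1,3,4,6,7,8}:6  {2,3,4,6,7,8}:16  {2,4,5,6,7,8}:60  {3,4,5,6,7,8}:36
  |U|=7: {0,1,3,4,6,7,8}:6  {1,2,3,4,6,7,8}:22  {1,3,4,5,6,7,8}:42  {2,3,4,5,6,7,8}:112
  start at 0(a): 176
  start at 2(b): 48
  start at 5(y): 28
sum over floor = 252

252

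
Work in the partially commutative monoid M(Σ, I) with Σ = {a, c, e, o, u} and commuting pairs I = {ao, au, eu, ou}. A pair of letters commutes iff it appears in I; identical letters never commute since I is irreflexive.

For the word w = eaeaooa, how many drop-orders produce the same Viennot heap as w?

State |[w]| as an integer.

6

piece 0:e — minimal
piece 1:a rests on {0:e}
piece 2:e rests on {1:a}
piece 3:a rests on {2:e}
piece 4:o rests on {2:e}
piece 5:o rests on {4:o}
piece 6:a rests on {3:a}
minimal pieces: {0:e}
ways to finish when only these pieces remain (= sum over removing one remaining piece with nothing left below it):
  1 left: {5}→1  {6}→1
  2 left: {3,6}→1  {4,5}→1  {5,6}→2
  3 left: {3,5,6}→3  {4,5,6}→3
  4 left: {3,4,5,6}→6
  5 left: {2,3,4,5,6}→6
  placing 0:e first → 6 extensions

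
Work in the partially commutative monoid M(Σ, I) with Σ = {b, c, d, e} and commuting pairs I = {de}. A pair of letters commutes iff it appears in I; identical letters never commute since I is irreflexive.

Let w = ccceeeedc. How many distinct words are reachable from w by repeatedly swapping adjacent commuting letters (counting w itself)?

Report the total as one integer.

5

piece 0:c — minimal
piece 1:c rests on {0:c}
piece 2:c rests on {1:c}
piece 3:e rests on {2:c}
piece 4:e rests on {3:e}
piece 5:e rests on {4:e}
piece 6:e rests on {5:e}
piece 7:d rests on {2:c}
piece 8:c rests on {6:e, 7:d}
minimal pieces: {0:c}
ways to finish when only these pieces remain (= sum over removing one remaining piece with nothing left below it):
  1 left: {8}→1
  2 left: {6,8}→1  {7,8}→1
  3 left: {5,6,8}→1  {6,7,8}→2
  4 left: {4,5,6,8}→1  {5,6,7,8}→3
  5 left: {3,4,5,6,8}→1  {4,5,6,7,8}→4
  6 left: {3,4,5,6,7,8}→5
  7 left: {2,3,4,5,6,7,8}→5
  placing 0:c first → 5 extensions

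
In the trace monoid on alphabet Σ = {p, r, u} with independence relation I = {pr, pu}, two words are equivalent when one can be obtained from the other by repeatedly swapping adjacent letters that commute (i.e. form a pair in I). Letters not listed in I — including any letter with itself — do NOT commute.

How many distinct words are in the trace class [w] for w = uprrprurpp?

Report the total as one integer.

210

0(u) covers ∅
1(p) covers ∅
2(r) covers 0:u
3(r) covers 2:r
4(p) covers 1:p
5(r) covers 3:r
6(u) covers 5:r
7(r) covers 6:u
8(p) covers 4:p
9(p) covers 8:p
floor of heap: 0:u, 1:p
completions by unplaced set U, small U first (add the entries for U minus each lowest piece of U):
  |U|=1: {7}:1  {9}:1
  |U|=2: {6,7}:1  {7,9}:2  {8,9}:1
  |U|=3: {4,8,9}:1  {5,6,7}:1  {6,7,9}:3  {7,8,9}:3
  |U|=4: {1,4,8,9}:1  {3,5,6,7}:1  {4,7,8,9}:4  {5,6,7,9}:4  {6,7,8,9}:6
  |U|=5: {1,4,7,8,9}:5  {2,3,5,6,7}:1  {3,5,6,7,9}:5  {4,6,7,8,9}:10  {5,6,7,8,9}:10
  |U|=6: {0,2,3,5,6,7}:1  {1,4,6,7,8,9}:15  {2,3,5,6,7,9}:6  {3,5,6,7,8,9}:15  {4,5,6,7,8,9}:20
  |U|=7: {0,2,3,5,6,7,9}:7  {1,4,5,6,7,8,9}:35  {2,3,5,6,7,8,9}:21  {3,4,5,6,7,8,9}:35
  |U|=8: {0,2,3,5,6,7,8,9}:28  {1,3,4,5,6,7,8,9}:70  {2,3,4,5,6,7,8,9}:56
  start at 0(u): 126
  start at 1(p): 84
sum over floor = 210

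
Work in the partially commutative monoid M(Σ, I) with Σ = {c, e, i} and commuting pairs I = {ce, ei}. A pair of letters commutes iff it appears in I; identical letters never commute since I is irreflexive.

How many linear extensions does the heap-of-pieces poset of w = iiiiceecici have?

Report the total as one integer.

55

#0=i has no predecessor
#1=i depends on [0:i]
#2=i depends on [1:i]
#3=i depends on [2:i]
#4=c depends on [3:i]
#5=e has no predecessor
#6=e depends on [5:e]
#7=c depends on [4:c]
#8=i depends on [7:c]
#9=c depends on [8:i]
#10=i depends on [9:c]
sources: [0:i, 5:e]
N(rest) = Σ N(rest − s) over sources s of rest; N(one piece) = 1:
  size 1 → [6]=1  [10]=1
  size 2 → [5,6]=1  [6,10]=2  [9,10]=1
  size 3 → [5,6,10]=3  [6,9,10]=3  [8,9,10]=1
  size 4 → [5,6,9,10]=6  [6,8,9,10]=4  [7,8,9,10]=1
  size 5 → [4,7,8,9,10]=1  [5,6,8,9,10]=10  [6,7,8,9,10]=5
  size 6 → [3,4,7,8,9,10]=1  [4,6,7,8,9,10]=6  [5,6,7,8,9,10]=15
  size 7 → [2,3,4,7,8,9,10]=1  [3,4,6,7,8,9,10]=7  [4,5,6,7,8,9,10]=21
  size 8 → [1,2,3,4,7,8,9,10]=1  [2,3,4,6,7,8,9,10]=8  [3,4,5,6,7,8,9,10]=28
  size 9 → [0,1,2,3,4,7,8,9,10]=1  [1,2,3,4,6,7,8,9,10]=9  [2,3,4,5,6,7,8,9,10]=36
  first=0(i) contributes 45
  first=5(e) contributes 10
|[w]| = 55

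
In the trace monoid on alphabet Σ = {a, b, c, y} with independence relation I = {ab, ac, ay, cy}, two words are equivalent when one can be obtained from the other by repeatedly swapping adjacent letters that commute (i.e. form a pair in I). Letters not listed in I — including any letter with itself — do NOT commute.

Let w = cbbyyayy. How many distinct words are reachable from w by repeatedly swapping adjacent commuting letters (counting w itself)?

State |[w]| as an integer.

drop 0:c onto floor
drop 1:b onto {0:c}
drop 2:b onto {1:b}
drop 3:y onto {2:b}
drop 4:y onto {3:y}
drop 5:a onto floor
drop 6:y onto {4:y}
drop 7:y onto {6:y}
ground layer = {0:c, 5:a}
drop-orders for the pieces not yet dropped (sum over which currently-grounded one goes next):
  1 to go: {5} 1  {7} 1
  2 to go: {5,7} 2  {6,7} 1
  3 to go: {4,6,7} 1  {5,6,7} 3
  4 to go: {3,4,6,7} 1  {4,5,6,7} 4
  5 to go: {2,3,4,6,7} 1  {3,4,5,6,7} 5
  6 to go: {1,2,3,4,6,7} 1  {2,3,4,5,6,7} 6
  if 0:c drops first: 7 orders
  if 5:a drops first: 1 orders
heap linearizations: 8

8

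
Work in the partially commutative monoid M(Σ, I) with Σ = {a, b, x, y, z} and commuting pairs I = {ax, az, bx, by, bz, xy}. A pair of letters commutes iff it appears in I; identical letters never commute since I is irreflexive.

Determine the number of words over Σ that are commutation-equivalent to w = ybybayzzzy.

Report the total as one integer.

0(y) covers ∅
1(b) covers ∅
2(y) covers 0:y
3(b) covers 1:b
4(a) covers 2:y, 3:b
5(y) covers 4:a
6(z) covers 5:y
7(z) covers 6:z
8(z) covers 7:z
9(y) covers 8:z
floor of heap: 0:y, 1:b
completions by unplaced set U, small U first (add the entries for U minus each lowest piece of U):
  |U|=1: {9}:1
  |U|=2: {8,9}:1
  |U|=3: {7,8,9}:1
  |U|=4: {6,7,8,9}:1
  |U|=5: {5,6,7,8,9}:1
  |U|=6: {4,5,6,7,8,9}:1
  |U|=7: {2,4,5,6,7,8,9}:1  {3,4,5,6,7,8,9}:1
  |U|=8: {0,2,4,5,6,7,8,9}:1  {1,3,4,5,6,7,8,9}:1  {2,3,4,5,6,7,8,9}:2
  start at 0(y): 3
  start at 1(b): 3
sum over floor = 6

6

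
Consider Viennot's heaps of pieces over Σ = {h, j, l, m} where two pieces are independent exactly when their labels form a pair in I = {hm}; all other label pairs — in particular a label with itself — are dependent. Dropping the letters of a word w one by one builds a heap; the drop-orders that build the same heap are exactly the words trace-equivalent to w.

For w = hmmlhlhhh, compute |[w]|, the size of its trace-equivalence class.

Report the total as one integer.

3

#0=h has no predecessor
#1=m has no predecessor
#2=m depends on [1:m]
#3=l depends on [0:h, 2:m]
#4=h depends on [3:l]
#5=l depends on [4:h]
#6=h depends on [5:l]
#7=h depends on [6:h]
#8=h depends on [7:h]
sources: [0:h, 1:m]
N(rest) = Σ N(rest − s) over sources s of rest; N(one piece) = 1:
  size 1 → [8]=1
  size 2 → [7,8]=1
  size 3 → [6,7,8]=1
  size 4 → [5,6,7,8]=1
  size 5 → [4,5,6,7,8]=1
  size 6 → [3,4,5,6,7,8]=1
  size 7 → [0,3,4,5,6,7,8]=1  [2,3,4,5,6,7,8]=1
  first=0(h) contributes 1
  first=1(m) contributes 2
|[w]| = 3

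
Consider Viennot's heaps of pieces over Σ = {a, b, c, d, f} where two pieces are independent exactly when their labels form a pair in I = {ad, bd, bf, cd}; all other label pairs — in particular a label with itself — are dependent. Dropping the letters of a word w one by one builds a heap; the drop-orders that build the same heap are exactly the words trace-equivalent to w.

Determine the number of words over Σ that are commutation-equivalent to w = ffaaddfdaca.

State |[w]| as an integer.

#0=f has no predecessor
#1=f depends on [0:f]
#2=a depends on [1:f]
#3=a depends on [2:a]
#4=d depends on [1:f]
#5=d depends on [4:d]
#6=f depends on [3:a, 5:d]
#7=d depends on [6:f]
#8=a depends on [6:f]
#9=c depends on [8:a]
#10=a depends on [9:c]
sources: [0:f]
N(rest) = Σ N(rest − s) over sources s of rest; N(one piece) = 1:
  size 1 → [7]=1  [10]=1
  size 2 → [7,10]=2  [9,10]=1
  size 3 → [7,9,10]=3  [8,9,10]=1
  size 4 → [7,8,9,10]=4
  size 5 → [6,7,8,9,10]=4
  size 6 → [3,6,7,8,9,10]=4  [5,6,7,8,9,10]=4
  size 7 → [2,3,6,7,8,9,10]=4  [3,5,6,7,8,9,10]=8  [4,5,6,7,8,9,10]=4
  size 8 → [2,3,5,6,7,8,9,10]=12  [3,4,5,6,7,8,9,10]=12
  size 9 → [2,3,4,5,6,7,8,9,10]=24
  first=0(f) contributes 24

24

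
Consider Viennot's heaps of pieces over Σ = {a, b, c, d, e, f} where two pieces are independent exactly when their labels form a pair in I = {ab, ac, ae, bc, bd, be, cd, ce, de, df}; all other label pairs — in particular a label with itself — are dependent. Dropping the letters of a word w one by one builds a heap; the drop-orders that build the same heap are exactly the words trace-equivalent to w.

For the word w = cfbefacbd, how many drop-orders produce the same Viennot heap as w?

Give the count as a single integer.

#0=c has no predecessor
#1=f depends on [0:c]
#2=b depends on [1:f]
#3=e depends on [1:f]
#4=f depends on [2:b, 3:e]
#5=a depends on [4:f]
#6=c depends on [4:f]
#7=b depends on [4:f]
#8=d depends on [5:a]
sources: [0:c]
N(rest) = Σ N(rest − s) over sources s of rest; N(one piece) = 1:
  size 1 → [6]=1  [7]=1  [8]=1
  size 2 → [5,8]=1  [6,7]=2  [6,8]=2  [7,8]=2
  size 3 → [5,6,8]=3  [5,7,8]=3  [6,7,8]=6
  size 4 → [5,6,7,8]=12
  size 5 → [4,5,6,7,8]=12
  size 6 → [2,4,5,6,7,8]=12  [3,4,5,6,7,8]=12
  size 7 → [2,3,4,5,6,7,8]=24
  first=0(c) contributes 24

24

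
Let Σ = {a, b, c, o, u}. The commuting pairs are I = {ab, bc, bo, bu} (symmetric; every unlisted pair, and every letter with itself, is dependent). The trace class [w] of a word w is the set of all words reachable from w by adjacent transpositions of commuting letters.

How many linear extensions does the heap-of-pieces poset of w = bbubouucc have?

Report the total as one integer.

piece 0:b — minimal
piece 1:b rests on {0:b}
piece 2:u — minimal
piece 3:b rests on {1:b}
piece 4:o rests on {2:u}
piece 5:u rests on {4:o}
piece 6:u rests on {5:u}
piece 7:c rests on {6:u}
piece 8:c rests on {7:c}
minimal pieces: {0:b, 2:u}
ways to finish when only these pieces remain (= sum over removing one remaining piece with nothing left below it):
  1 left: {3}→1  {8}→1
  2 left: {1,3}→1  {3,8}→2  {7,8}→1
  3 left: {0,1,3}→1  {1,3,8}→3  {3,7,8}→3  {6,7,8}→1
  4 left: {0,1,3,8}→4  {1,3,7,8}→6  {3,6,7,8}→4  {5,6,7,8}→1
  5 left: {0,1,3,7,8}→10  {1,3,6,7,8}→10  {3,5,6,7,8}→5  {4,5,6,7,8}→1
  6 left: {0,1,3,6,7,8}→20  {1,3,5,6,7,8}→15  {2,4,5,6,7,8}→1  {3,4,5,6,7,8}→6
  7 left: {0,1,3,5,6,7,8}→35  {1,3,4,5,6,7,8}→21  {2,3,4,5,6,7,8}→7
  placing 0:b first → 28 extensions
  placing 2:u first → 56 extensions
total linear extensions = 84

84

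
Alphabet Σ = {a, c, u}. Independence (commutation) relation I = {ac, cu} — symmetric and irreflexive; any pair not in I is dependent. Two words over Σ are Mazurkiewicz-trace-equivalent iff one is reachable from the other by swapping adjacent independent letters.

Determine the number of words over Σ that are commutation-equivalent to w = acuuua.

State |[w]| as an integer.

#0=a has no predecessor
#1=c has no predecessor
#2=u depends on [0:a]
#3=u depends on [2:u]
#4=u depends on [3:u]
#5=a depends on [4:u]
sources: [0:a, 1:c]
N(rest) = Σ N(rest − s) over sources s of rest; N(one piece) = 1:
  size 1 → [1]=1  [5]=1
  size 2 → [1,5]=2  [4,5]=1
  size 3 → [1,4,5]=3  [3,4,5]=1
  size 4 → [1,3,4,5]=4  [2,3,4,5]=1
  first=0(a) contributes 5
  first=1(c) contributes 1
|[w]| = 6

6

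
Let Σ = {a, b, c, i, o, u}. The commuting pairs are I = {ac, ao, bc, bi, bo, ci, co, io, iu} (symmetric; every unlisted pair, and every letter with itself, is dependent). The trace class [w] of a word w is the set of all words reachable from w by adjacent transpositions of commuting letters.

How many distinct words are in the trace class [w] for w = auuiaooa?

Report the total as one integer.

piece 0:a — minimal
piece 1:u rests on {0:a}
piece 2:u rests on {1:u}
piece 3:i rests on {0:a}
piece 4:a rests on {2:u, 3:i}
piece 5:o rests on {2:u}
piece 6:o rests on {5:o}
piece 7:a rests on {4:a}
minimal pieces: {0:a}
ways to finish when only these pieces remain (= sum over removing one remaining piece with nothing left below it):
  1 left: {6}→1  {7}→1
  2 left: {4,7}→1  {5,6}→1  {6,7}→2
  3 left: {3,4,7}→1  {4,6,7}→3  {5,6,7}→3
  4 left: {3,4,6,7}→4  {4,5,6,7}→6
  5 left: {2,4,5,6,7}→6  {3,4,5,6,7}→10
  6 left: {1,2,4,5,6,7}→6  {2,3,4,5,6,7}→16
  placing 0:a first → 22 extensions

22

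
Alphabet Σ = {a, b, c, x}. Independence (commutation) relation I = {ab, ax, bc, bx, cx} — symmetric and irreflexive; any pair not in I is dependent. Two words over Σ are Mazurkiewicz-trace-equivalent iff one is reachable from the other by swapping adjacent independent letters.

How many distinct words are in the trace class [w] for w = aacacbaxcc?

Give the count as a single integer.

#0=a has no predecessor
#1=a depends on [0:a]
#2=c depends on [1:a]
#3=a depends on [2:c]
#4=c depends on [3:a]
#5=b has no predecessor
#6=a depends on [4:c]
#7=x has no predecessor
#8=c depends on [6:a]
#9=c depends on [8:c]
sources: [0:a, 5:b, 7:x]
N(rest) = Σ N(rest − s) over sources s of rest; N(one piece) = 1:
  size 1 → [5]=1  [7]=1  [9]=1
  size 2 → [5,7]=2  [5,9]=2  [7,9]=2  [8,9]=1
  size 3 → [5,7,9]=6  [5,8,9]=3  [6,8,9]=1  [7,8,9]=3
  size 4 → [4,6,8,9]=1  [5,6,8,9]=4  [5,7,8,9]=12  [6,7,8,9]=4
  size 5 → [3,4,6,8,9]=1  [4,5,6,8,9]=5  [4,6,7,8,9]=5  [5,6,7,8,9]=20
  size 6 → [2,3,4,6,8,9]=1  [3,4,5,6,8,9]=6  [3,4,6,7,8,9]=6  [4,5,6,7,8,9]=30
  size 7 → [1,2,3,4,6,8,9]=1  [2,3,4,5,6,8,9]=7  [2,3,4,6,7,8,9]=7  [3,4,5,6,7,8,9]=42
  size 8 → [0,1,2,3,4,6,8,9]=1  [1,2,3,4,5,6,8,9]=8  [1,2,3,4,6,7,8,9]=8  [2,3,4,5,6,7,8,9]=56
  first=0(a) contributes 72
  first=5(b) contributes 9
  first=7(x) contributes 9
|[w]| = 90

90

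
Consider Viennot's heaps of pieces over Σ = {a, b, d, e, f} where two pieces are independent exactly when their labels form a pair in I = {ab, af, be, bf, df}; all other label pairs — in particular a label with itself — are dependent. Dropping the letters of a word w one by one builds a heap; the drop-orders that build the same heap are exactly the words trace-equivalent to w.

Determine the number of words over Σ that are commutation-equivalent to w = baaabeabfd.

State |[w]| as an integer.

224

piece 0:b — minimal
piece 1:a — minimal
piece 2:a rests on {1:a}
piece 3:a rests on {2:a}
piece 4:b rests on {0:b}
piece 5:e rests on {3:a}
piece 6:a rests on {5:e}
piece 7:b rests on {4:b}
piece 8:f rests on {5:e}
piece 9:d rests on {6:a, 7:b}
minimal pieces: {0:b, 1:a}
ways to finish when only these pieces remain (= sum over removing one remaining piece with nothing left below it):
  1 left: {8}→1  {9}→1
  2 left: {6,9}→1  {7,9}→1  {8,9}→2
  3 left: {4,7,9}→1  {6,7,9}→2  {6,8,9}→3  {7,8,9}→3
  4 left: {0,4,7,9}→1  {4,6,7,9}→3  {4,7,8,9}→4  {5,6,8,9}→3  {6,7,8,9}→8
  5 left: {0,4,6,7,9}→4  {0,4,7,8,9}→5  {3,5,6,8,9}→3  {4,6,7,8,9}→15  {5,6,7,8,9}→11
  6 left: {0,4,6,7,8,9}→24  {2,3,5,6,8,9}→3  {3,5,6,7,8,9}→14  {4,5,6,7,8,9}→26
  7 left: {0,4,5,6,7,8,9}→50  {1,2,3,5,6,8,9}→3  {2,3,5,6,7,8,9}→17  {3,4,5,6,7,8,9}→40
  8 left: {0,3,4,5,6,7,8,9}→90  {1,2,3,5,6,7,8,9}→20  {2,3,4,5,6,7,8,9}→57
  placing 0:b first → 77 extensions
  placing 1:a first → 147 extensions
total linear extensions = 224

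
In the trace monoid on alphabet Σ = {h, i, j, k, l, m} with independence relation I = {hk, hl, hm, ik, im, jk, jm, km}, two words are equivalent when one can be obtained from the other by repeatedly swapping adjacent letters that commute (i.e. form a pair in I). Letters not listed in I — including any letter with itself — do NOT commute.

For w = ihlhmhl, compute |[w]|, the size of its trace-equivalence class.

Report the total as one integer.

#0=i has no predecessor
#1=h depends on [0:i]
#2=l depends on [0:i]
#3=h depends on [1:h]
#4=m depends on [2:l]
#5=h depends on [3:h]
#6=l depends on [4:m]
sources: [0:i]
N(rest) = Σ N(rest − s) over sources s of rest; N(one piece) = 1:
  size 1 → [5]=1  [6]=1
  size 2 → [3,5]=1  [4,6]=1  [5,6]=2
  size 3 → [1,3,5]=1  [2,4,6]=1  [3,5,6]=3  [4,5,6]=3
  size 4 → [1,3,5,6]=4  [2,4,5,6]=4  [3,4,5,6]=6
  size 5 → [1,3,4,5,6]=10  [2,3,4,5,6]=10
  first=0(i) contributes 20

20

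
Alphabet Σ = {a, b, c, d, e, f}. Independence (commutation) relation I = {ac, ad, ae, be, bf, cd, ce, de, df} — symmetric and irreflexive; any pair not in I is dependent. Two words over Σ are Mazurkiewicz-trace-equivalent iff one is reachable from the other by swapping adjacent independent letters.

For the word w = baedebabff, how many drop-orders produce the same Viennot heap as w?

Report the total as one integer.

140

0(b) covers ∅
1(a) covers 0:b
2(e) covers ∅
3(d) covers 0:b
4(e) covers 2:e
5(b) covers 1:a, 3:d
6(a) covers 5:b
7(b) covers 6:a
8(f) covers 4:e, 6:a
9(f) covers 8:f
floor of heap: 0:b, 2:e
completions by unplaced set U, small U first (add the entries for U minus each lowest piece of U):
  |U|=1: {7}:1  {9}:1
  |U|=2: {7,9}:2  {8,9}:1
  |U|=3: {4,8,9}:1  {7,8,9}:3
  |U|=4: {2,4,8,9}:1  {4,7,8,9}:4  {6,7,8,9}:3
  |U|=5: {2,4,7,8,9}:5  {4,6,7,8,9}:7  {5,6,7,8,9}:3
  |U|=6: {1,5,6,7,8,9}:3  {2,4,6,7,8,9}:12  {3,5,6,7,8,9}:3  {4,5,6,7,8,9}:10
  |U|=7: {1,3,5,6,7,8,9}:6  {1,4,5,6,7,8,9}:13  {2,4,5,6,7,8,9}:22  {3,4,5,6,7,8,9}:13
  |U|=8: {0,1,3,5,6,7,8,9}:6  {1,2,4,5,6,7,8,9}:35  {1,3,4,5,6,7,8,9}:32  {2,3,4,5,6,7,8,9}:35
  start at 0(b): 102
  start at 2(e): 38
sum over floor = 140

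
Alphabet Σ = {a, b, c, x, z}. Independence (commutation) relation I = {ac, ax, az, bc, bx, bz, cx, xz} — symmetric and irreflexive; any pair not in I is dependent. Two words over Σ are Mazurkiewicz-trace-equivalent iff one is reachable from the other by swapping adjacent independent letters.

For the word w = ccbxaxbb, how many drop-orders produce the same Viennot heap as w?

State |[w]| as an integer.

420

drop 0:c onto floor
drop 1:c onto {0:c}
drop 2:b onto floor
drop 3:x onto floor
drop 4:a onto {2:b}
drop 5:x onto {3:x}
drop 6:b onto {4:a}
drop 7:b onto {6:b}
ground layer = {0:c, 2:b, 3:x}
drop-orders for the pieces not yet dropped (sum over which currently-grounded one goes next):
  1 to go: {1} 1  {5} 1  {7} 1
  2 to go: {0,1} 1  {1,5} 2  {1,7} 2  {3,5} 1  {5,7} 2  {6,7} 1
  3 to go: {0,1,5} 3  {0,1,7} 3  {1,3,5} 3  {1,5,7} 6  {1,6,7} 3  {3,5,7} 3  {4,6,7} 1  {5,6,7} 3
  4 to go: {0,1,3,5} 6  {0,1,5,7} 12  {0,1,6,7} 6  {1,3,5,7} 12  {1,4,6,7} 4  {1,5,6,7} 12  {2,4,6,7} 1  {3,5,6,7} 6  {4,5,6,7} 4
  5 to go: {0,1,3,5,7} 30  {0,1,4,6,7} 10  {0,1,5,6,7} 30  {1,2,4,6,7} 5  {1,3,5,6,7} 30  {1,4,5,6,7} 20  {2,4,5,6,7} 5  {3,4,5,6,7} 10
  6 to go: {0,1,2,4,6,7} 15  {0,1,3,5,6,7} 90  {0,1,4,5,6,7} 60  {1,2,4,5,6,7} 30  {1,3,4,5,6,7} 60  {2,3,4,5,6,7} 15
  if 0:c drops first: 105 orders
  if 2:b drops first: 210 orders
  if 3:x drops first: 105 orders
heap linearizations: 420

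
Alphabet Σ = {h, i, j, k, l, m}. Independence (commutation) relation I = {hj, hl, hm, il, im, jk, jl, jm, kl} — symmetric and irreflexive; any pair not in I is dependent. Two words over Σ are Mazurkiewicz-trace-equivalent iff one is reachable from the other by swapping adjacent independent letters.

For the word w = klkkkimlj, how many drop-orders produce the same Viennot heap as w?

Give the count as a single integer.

piece 0:k — minimal
piece 1:l — minimal
piece 2:k rests on {0:k}
piece 3:k rests on {2:k}
piece 4:k rests on {3:k}
piece 5:i rests on {4:k}
piece 6:m rests on {1:l, 4:k}
piece 7:l rests on {6:m}
piece 8:j rests on {5:i}
minimal pieces: {0:k, 1:l}
ways to finish when only these pieces remain (= sum over removing one remaining piece with nothing left below it):
  1 left: {7}→1  {8}→1
  2 left: {5,8}→1  {6,7}→1  {7,8}→2
  3 left: {1,6,7}→1  {5,7,8}→3  {6,7,8}→3
  4 left: {1,6,7,8}→4  {5,6,7,8}→6
  5 left: {1,5,6,7,8}→10  {4,5,6,7,8}→6
  6 left: {1,4,5,6,7,8}→16  {3,4,5,6,7,8}→6
  7 left: {1,3,4,5,6,7,8}→22  {2,3,4,5,6,7,8}→6
  placing 0:k first → 28 extensions
  placing 1:l first → 6 extensions
total linear extensions = 34

34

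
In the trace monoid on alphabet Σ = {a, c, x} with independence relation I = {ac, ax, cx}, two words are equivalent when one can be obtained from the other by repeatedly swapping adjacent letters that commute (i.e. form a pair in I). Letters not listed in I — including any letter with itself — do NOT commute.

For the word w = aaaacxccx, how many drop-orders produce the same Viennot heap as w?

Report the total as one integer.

1260

piece 0:a — minimal
piece 1:a rests on {0:a}
piece 2:a rests on {1:a}
piece 3:a rests on {2:a}
piece 4:c — minimal
piece 5:x — minimal
piece 6:c rests on {4:c}
piece 7:c rests on {6:c}
piece 8:x rests on {5:x}
minimal pieces: {0:a, 4:c, 5:x}
ways to finish when only these pieces remain (= sum over removing one remaining piece with nothing left below it):
  1 left: {3}→1  {7}→1  {8}→1
  2 left: {2,3}→1  {3,7}→2  {3,8}→2  {5,8}→1  {6,7}→1  {7,8}→2
  3 left: {1,2,3}→1  {2,3,7}→3  {2,3,8}→3  {3,5,8}→3  {3,6,7}→3  {3,7,8}→6  {4,6,7}→1  {5,7,8}→3  {6,7,8}→3
  4 left: {0,1,2,3}→1  {1,2,3,7}→4  {1,2,3,8}→4  {2,3,5,8}→6  {2,3,6,7}→6  {2,3,7,8}→12  {3,4,6,7}→4  {3,5,7,8}→12  {3,6,7,8}→12  {4,6,7,8}→4  {5,6,7,8}→6
  5 left: {0,1,2,3,7}→5  {0,1,2,3,8}→5  {1,2,3,5,8}→10  {1,2,3,6,7}→10  {1,2,3,7,8}→20  {2,3,4,6,7}→10  {2,3,5,7,8}→30  {2,3,6,7,8}→30  {3,4,6,7,8}→20  {3,5,6,7,8}→30  {4,5,6,7,8}→10
  6 left: {0,1,2,3,5,8}→15  {0,1,2,3,6,7}→15  {0,1,2,3,7,8}→30  {1,2,3,4,6,7}→20  {1,2,3,5,7,8}→60  {1,2,3,6,7,8}→60  {2,3,4,6,7,8}→60  {2,3,5,6,7,8}→90  {3,4,5,6,7,8}→60
  7 left: {0,1,2,3,4,6,7}→35  {0,1,2,3,5,7,8}→105  {0,1,2,3,6,7,8}→105  {1,2,3,4,6,7,8}→140  {1,2,3,5,6,7,8}→210  {2,3,4,5,6,7,8}→210
  placing 0:a first → 560 extensions
  placing 4:c first → 420 extensions
  placing 5:x first → 280 extensions
total linear extensions = 1260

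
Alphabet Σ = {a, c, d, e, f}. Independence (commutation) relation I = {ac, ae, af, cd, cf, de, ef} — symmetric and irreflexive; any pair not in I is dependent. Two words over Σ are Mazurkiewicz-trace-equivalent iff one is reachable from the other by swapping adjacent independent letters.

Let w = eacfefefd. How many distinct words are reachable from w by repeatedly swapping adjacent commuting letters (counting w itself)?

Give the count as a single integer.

drop 0:e onto floor
drop 1:a onto floor
drop 2:c onto {0:e}
drop 3:f onto floor
drop 4:e onto {2:c}
drop 5:f onto {3:f}
drop 6:e onto {4:e}
drop 7:f onto {5:f}
drop 8:d onto {1:a, 7:f}
ground layer = {0:e, 1:a, 3:f}
drop-orders for the pieces not yet dropped (sum over which currently-grounded one goes next):
  1 to go: {6} 1  {8} 1
  2 to go: {1,8} 1  {4,6} 1  {6,8} 2  {7,8} 1
  3 to go: {1,6,8} 3  {1,7,8} 2  {2,4,6} 1  {4,6,8} 3  {5,7,8} 1  {6,7,8} 3
  4 to go: {0,2,4,6} 1  {1,4,6,8} 6  {1,5,7,8} 3  {1,6,7,8} 8  {2,4,6,8} 4  {3,5,7,8} 1  {4,6,7,8} 6  {5,6,7,8} 4
  5 to go: {0,2,4,6,8} 5  {1,2,4,6,8} 10  {1,3,5,7,8} 4  {1,4,6,7,8} 20  {1,5,6,7,8} 15  {2,4,6,7,8} 10  {3,5,6,7,8} 5  {4,5,6,7,8} 10
  6 to go: {0,1,2,4,6,8} 15  {0,2,4,6,7,8} 15  {1,2,4,6,7,8} 40  {1,3,5,6,7,8} 24  {1,4,5,6,7,8} 45  {2,4,5,6,7,8} 20  {3,4,5,6,7,8} 15
  7 to go: {0,1,2,4,6,7,8} 70  {0,2,4,5,6,7,8} 35  {1,2,4,5,6,7,8} 105  {1,3,4,5,6,7,8} 84  {2,3,4,5,6,7,8} 35
  if 0:e drops first: 224 orders
  if 1:a drops first: 70 orders
  if 3:f drops first: 210 orders
heap linearizations: 504

504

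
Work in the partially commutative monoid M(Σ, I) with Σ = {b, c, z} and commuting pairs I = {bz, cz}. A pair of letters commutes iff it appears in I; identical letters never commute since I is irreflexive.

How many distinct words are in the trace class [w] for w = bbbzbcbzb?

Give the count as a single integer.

0(b) covers ∅
1(b) covers 0:b
2(b) covers 1:b
3(z) covers ∅
4(b) covers 2:b
5(c) covers 4:b
6(b) covers 5:c
7(z) covers 3:z
8(b) covers 6:b
floor of heap: 0:b, 3:z
completions by unplaced set U, small U first (add the entries for U minus each lowest piece of U):
  |U|=1: {7}:1  {8}:1
  |U|=2: {3,7}:1  {6,8}:1  {7,8}:2
  |U|=3: {3,7,8}:3  {5,6,8}:1  {6,7,8}:3
  |U|=4: {3,6,7,8}:6  {4,5,6,8}:1  {5,6,7,8}:4
  |U|=5: {2,4,5,6,8}:1  {3,5,6,7,8}:10  {4,5,6,7,8}:5
  |U|=6: {1,2,4,5,6,8}:1  {2,4,5,6,7,8}:6  {3,4,5,6,7,8}:15
  |U|=7: {0,1,2,4,5,6,8}:1  {1,2,4,5,6,7,8}:7  {2,3,4,5,6,7,8}:21
  start at 0(b): 28
  start at 3(z): 8
sum over floor = 36

36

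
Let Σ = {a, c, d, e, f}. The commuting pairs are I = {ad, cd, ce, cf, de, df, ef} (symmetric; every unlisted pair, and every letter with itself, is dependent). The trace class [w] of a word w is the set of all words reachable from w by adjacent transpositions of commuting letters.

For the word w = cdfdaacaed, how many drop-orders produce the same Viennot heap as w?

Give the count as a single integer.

drop 0:c onto floor
drop 1:d onto floor
drop 2:f onto floor
drop 3:d onto {1:d}
drop 4:a onto {0:c, 2:f}
drop 5:a onto {4:a}
drop 6:c onto {5:a}
drop 7:a onto {6:c}
drop 8:e onto {7:a}
drop 9:d onto {3:d}
ground layer = {0:c, 1:d, 2:f}
drop-orders for the pieces not yet dropped (sum over which currently-grounded one goes next):
  1 to go: {8} 1  {9} 1
  2 to go: {3,9} 1  {7,8} 1  {8,9} 2
  3 to go: {1,3,9} 1  {3,8,9} 3  {6,7,8} 1  {7,8,9} 3
  4 to go: {1,3,8,9} 4  {3,7,8,9} 6  {5,6,7,8} 1  {6,7,8,9} 4
  5 to go: {1,3,7,8,9} 10  {3,6,7,8,9} 10  {4,5,6,7,8} 1  {5,6,7,8,9} 5
  6 to go: {0,4,5,6,7,8} 1  {1,3,6,7,8,9} 20  {2,4,5,6,7,8} 1  {3,5,6,7,8,9} 15  {4,5,6,7,8,9} 6
  7 to go: {0,2,4,5,6,7,8} 2  {0,4,5,6,7,8,9} 7  {1,3,5,6,7,8,9} 35  {2,4,5,6,7,8,9} 7  {3,4,5,6,7,8,9} 21
  8 to go: {0,2,4,5,6,7,8,9} 16  {0,3,4,5,6,7,8,9} 28  {1,3,4,5,6,7,8,9} 56  {2,3,4,5,6,7,8,9} 28
  if 0:c drops first: 84 orders
  if 1:d drops first: 72 orders
  if 2:f drops first: 84 orders
heap linearizations: 240

240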